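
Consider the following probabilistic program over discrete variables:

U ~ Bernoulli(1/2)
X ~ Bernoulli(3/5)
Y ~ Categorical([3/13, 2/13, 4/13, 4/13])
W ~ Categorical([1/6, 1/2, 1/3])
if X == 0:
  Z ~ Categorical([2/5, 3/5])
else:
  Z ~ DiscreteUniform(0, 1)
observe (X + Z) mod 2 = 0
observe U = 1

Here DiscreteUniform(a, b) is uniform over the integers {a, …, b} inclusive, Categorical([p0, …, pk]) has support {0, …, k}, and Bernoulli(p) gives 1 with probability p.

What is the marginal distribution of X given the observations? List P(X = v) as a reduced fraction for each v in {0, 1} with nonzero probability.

Enumerate traces; 24 have nonzero weight after conditioning:
  (U=1, X=0, Y=0, W=0, Z=0) weight 1/325
  (U=1, X=0, Y=0, W=1, Z=0) weight 3/325
  (U=1, X=0, Y=0, W=2, Z=0) weight 2/325
  (U=1, X=0, Y=1, W=0, Z=0) weight 2/975
  (U=1, X=0, Y=1, W=1, Z=0) weight 2/325
  (U=1, X=0, Y=1, W=2, Z=0) weight 4/975
  (U=1, X=0, Y=2, W=0, Z=0) weight 4/975
  (U=1, X=0, Y=2, W=1, Z=0) weight 4/325
  (U=1, X=1, Y=0, W=0, Z=1) weight 3/520
  … 15 more
Group by X:
  weight(X=0) = 2/25
  weight(X=1) = 3/20
Total weight = 2/25 + 3/20 = 23/100
P(X=0 | obs) = 2/25 / 23/100 = 8/23
P(X=1 | obs) = 3/20 / 23/100 = 15/23

P(X=0) = 8/23, P(X=1) = 15/23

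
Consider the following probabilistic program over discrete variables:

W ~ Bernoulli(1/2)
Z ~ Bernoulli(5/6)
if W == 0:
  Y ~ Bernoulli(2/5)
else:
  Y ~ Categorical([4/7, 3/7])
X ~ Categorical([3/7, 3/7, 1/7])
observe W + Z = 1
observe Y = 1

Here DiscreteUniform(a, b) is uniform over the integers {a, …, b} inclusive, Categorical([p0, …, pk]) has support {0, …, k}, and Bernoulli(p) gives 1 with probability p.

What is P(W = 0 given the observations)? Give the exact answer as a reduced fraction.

P(W = 0 | obs) = 14/17

Enumerate traces; 6 have nonzero weight after conditioning:
  (W=0, Z=1, Y=1, X=0) weight 1/14
  (W=0, Z=1, Y=1, X=1) weight 1/14
  (W=0, Z=1, Y=1, X=2) weight 1/42
  (W=1, Z=0, Y=1, X=0) weight 3/196
  (W=1, Z=0, Y=1, X=1) weight 3/196
  (W=1, Z=0, Y=1, X=2) weight 1/196
Group by W:
  weight(W=0) = 1/6
  weight(W=1) = 1/28
Total weight = 1/6 + 1/28 = 17/84
P(W=0 | obs) = 1/6 / 17/84 = 14/17
P(W=1 | obs) = 1/28 / 17/84 = 3/17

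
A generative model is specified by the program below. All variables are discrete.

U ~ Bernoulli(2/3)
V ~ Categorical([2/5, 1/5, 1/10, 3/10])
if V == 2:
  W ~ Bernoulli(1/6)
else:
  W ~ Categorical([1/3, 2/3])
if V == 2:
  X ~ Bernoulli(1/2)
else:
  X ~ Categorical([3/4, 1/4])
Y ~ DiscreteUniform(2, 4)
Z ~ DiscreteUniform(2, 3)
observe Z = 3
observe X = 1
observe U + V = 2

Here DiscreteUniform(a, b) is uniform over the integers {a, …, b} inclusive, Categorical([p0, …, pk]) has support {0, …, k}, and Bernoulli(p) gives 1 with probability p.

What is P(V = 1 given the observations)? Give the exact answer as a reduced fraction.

Enumerate traces; 12 have nonzero weight after conditioning:
  (U=0, V=2, W=0, X=1, Y=2, Z=3) weight 1/432
  (U=0, V=2, W=0, X=1, Y=3, Z=3) weight 1/432
  (U=0, V=2, W=0, X=1, Y=4, Z=3) weight 1/432
  (U=0, V=2, W=1, X=1, Y=2, Z=3) weight 1/2160
  (U=0, V=2, W=1, X=1, Y=3, Z=3) weight 1/2160
  (U=0, V=2, W=1, X=1, Y=4, Z=3) weight 1/2160
  (U=1, V=1, W=0, X=1, Y=2, Z=3) weight 1/540
  (U=1, V=1, W=0, X=1, Y=3, Z=3) weight 1/540
  … 4 more
Group by V:
  weight(V=1) = 1/60
  weight(V=2) = 1/120
Total weight = 1/60 + 1/120 = 1/40
P(V=1 | obs) = 1/60 / 1/40 = 2/3
P(V=2 | obs) = 1/120 / 1/40 = 1/3

P(V = 1 | obs) = 2/3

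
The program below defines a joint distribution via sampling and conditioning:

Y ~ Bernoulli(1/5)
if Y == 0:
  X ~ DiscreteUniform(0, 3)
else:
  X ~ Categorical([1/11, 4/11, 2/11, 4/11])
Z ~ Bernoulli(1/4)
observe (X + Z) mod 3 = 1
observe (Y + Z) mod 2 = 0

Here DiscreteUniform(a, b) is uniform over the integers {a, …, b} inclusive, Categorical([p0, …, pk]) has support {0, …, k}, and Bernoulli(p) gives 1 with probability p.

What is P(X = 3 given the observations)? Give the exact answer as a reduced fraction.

Enumerate traces; 3 have nonzero weight after conditioning:
  (Y=0, X=1, Z=0) weight 3/20
  (Y=1, X=0, Z=1) weight 1/220
  (Y=1, X=3, Z=1) weight 1/55
Group by X:
  weight(X=0) = 1/220
  weight(X=1) = 3/20
  weight(X=3) = 1/55
Total weight = 1/220 + 3/20 + 1/55 = 19/110
P(X=0 | obs) = 1/220 / 19/110 = 1/38
P(X=1 | obs) = 3/20 / 19/110 = 33/38
P(X=3 | obs) = 1/55 / 19/110 = 2/19

P(X = 3 | obs) = 2/19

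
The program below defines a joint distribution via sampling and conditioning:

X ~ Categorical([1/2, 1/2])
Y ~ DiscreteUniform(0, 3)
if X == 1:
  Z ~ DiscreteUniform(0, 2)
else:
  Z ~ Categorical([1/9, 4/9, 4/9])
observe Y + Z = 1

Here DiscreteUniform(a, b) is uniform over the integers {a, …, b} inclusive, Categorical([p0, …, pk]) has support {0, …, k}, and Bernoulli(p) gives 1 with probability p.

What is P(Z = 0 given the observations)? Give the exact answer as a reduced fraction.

Enumerate traces; 4 have nonzero weight after conditioning:
  (X=0, Y=0, Z=1) weight 1/18
  (X=0, Y=1, Z=0) weight 1/72
  (X=1, Y=0, Z=1) weight 1/24
  (X=1, Y=1, Z=0) weight 1/24
Group by Z:
  weight(Z=0) = 1/18
  weight(Z=1) = 7/72
Total weight = 1/18 + 7/72 = 11/72
P(Z=0 | obs) = 1/18 / 11/72 = 4/11
P(Z=1 | obs) = 7/72 / 11/72 = 7/11

P(Z = 0 | obs) = 4/11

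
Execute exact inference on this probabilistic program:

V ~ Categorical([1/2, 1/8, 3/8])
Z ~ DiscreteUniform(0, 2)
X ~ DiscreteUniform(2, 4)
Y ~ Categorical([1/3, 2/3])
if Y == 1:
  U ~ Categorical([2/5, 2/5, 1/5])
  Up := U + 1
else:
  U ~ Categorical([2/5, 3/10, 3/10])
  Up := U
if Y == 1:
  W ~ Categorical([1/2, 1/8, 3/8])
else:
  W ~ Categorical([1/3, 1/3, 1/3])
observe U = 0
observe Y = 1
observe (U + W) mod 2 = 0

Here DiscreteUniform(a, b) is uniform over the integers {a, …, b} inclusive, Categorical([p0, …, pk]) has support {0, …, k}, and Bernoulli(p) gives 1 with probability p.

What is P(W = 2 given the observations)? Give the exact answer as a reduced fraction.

Enumerate traces; 54 have nonzero weight after conditioning:
  (V=0, Z=0, X=2, Y=1, U=0, W=0) weight 1/135
  (V=0, Z=0, X=2, Y=1, U=0, W=2) weight 1/180
  (V=0, Z=0, X=3, Y=1, U=0, W=0) weight 1/135
  (V=0, Z=0, X=3, Y=1, U=0, W=2) weight 1/180
  (V=0, Z=0, X=4, Y=1, U=0, W=0) weight 1/135
  (V=0, Z=0, X=4, Y=1, U=0, W=2) weight 1/180
  (V=0, Z=1, X=2, Y=1, U=0, W=0) weight 1/135
  (V=0, Z=1, X=2, Y=1, U=0, W=2) weight 1/180
  … 46 more
Group by W:
  weight(W=0) = 2/15
  weight(W=2) = 1/10
Total weight = 2/15 + 1/10 = 7/30
P(W=0 | obs) = 2/15 / 7/30 = 4/7
P(W=2 | obs) = 1/10 / 7/30 = 3/7

P(W = 2 | obs) = 3/7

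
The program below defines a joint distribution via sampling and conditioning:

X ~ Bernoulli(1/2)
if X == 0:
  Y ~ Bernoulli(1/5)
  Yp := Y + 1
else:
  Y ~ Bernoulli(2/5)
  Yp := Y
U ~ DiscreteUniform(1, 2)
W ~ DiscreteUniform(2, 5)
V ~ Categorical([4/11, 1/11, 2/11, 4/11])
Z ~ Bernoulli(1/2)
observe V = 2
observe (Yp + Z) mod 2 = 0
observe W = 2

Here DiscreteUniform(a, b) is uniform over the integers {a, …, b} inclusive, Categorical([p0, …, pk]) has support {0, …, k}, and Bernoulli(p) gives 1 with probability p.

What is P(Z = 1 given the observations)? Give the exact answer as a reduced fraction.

Enumerate traces; 8 have nonzero weight after conditioning:
  (X=0, Y=0, U=1, W=2, V=2, Z=1) weight 1/220
  (X=0, Y=0, U=2, W=2, V=2, Z=1) weight 1/220
  (X=0, Y=1, U=1, W=2, V=2, Z=0) weight 1/880
  (X=0, Y=1, U=2, W=2, V=2, Z=0) weight 1/880
  (X=1, Y=0, U=1, W=2, V=2, Z=0) weight 3/880
  (X=1, Y=0, U=2, W=2, V=2, Z=0) weight 3/880
  (X=1, Y=1, U=1, W=2, V=2, Z=1) weight 1/440
  (X=1, Y=1, U=2, W=2, V=2, Z=1) weight 1/440
Group by Z:
  weight(Z=0) = 1/110
  weight(Z=1) = 3/220
Total weight = 1/110 + 3/220 = 1/44
P(Z=0 | obs) = 1/110 / 1/44 = 2/5
P(Z=1 | obs) = 3/220 / 1/44 = 3/5

P(Z = 1 | obs) = 3/5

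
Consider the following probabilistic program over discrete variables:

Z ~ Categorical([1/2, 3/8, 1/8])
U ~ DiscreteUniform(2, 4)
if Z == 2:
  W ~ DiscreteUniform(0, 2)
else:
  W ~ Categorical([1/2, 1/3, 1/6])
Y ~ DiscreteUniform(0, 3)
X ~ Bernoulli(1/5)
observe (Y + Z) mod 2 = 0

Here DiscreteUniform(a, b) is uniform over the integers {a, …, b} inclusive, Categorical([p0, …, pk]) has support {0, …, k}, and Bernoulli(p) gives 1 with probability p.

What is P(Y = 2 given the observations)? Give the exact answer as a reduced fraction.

P(Y = 2 | obs) = 5/16

Enumerate traces; 108 have nonzero weight after conditioning:
  (Z=0, U=2, W=0, Y=0, X=0) weight 1/60
  (Z=0, U=2, W=0, Y=0, X=1) weight 1/240
  (Z=0, U=2, W=0, Y=2, X=0) weight 1/60
  (Z=0, U=2, W=0, Y=2, X=1) weight 1/240
  (Z=0, U=2, W=1, Y=0, X=0) weight 1/90
  (Z=0, U=2, W=1, Y=0, X=1) weight 1/360
  (Z=0, U=2, W=1, Y=2, X=0) weight 1/90
  (Z=0, U=2, W=1, Y=2, X=1) weight 1/360
  (Z=1, U=2, W=0, Y=1, X=0) weight 1/80
  (Z=1, U=2, W=0, Y=3, X=0) weight 1/80
  … 98 more
Group by Y:
  weight(Y=0) = 5/32
  weight(Y=1) = 3/32
  weight(Y=2) = 5/32
  weight(Y=3) = 3/32
Total weight = 5/32 + 3/32 + 5/32 + 3/32 = 1/2
P(Y=0 | obs) = 5/32 / 1/2 = 5/16
P(Y=1 | obs) = 3/32 / 1/2 = 3/16
P(Y=2 | obs) = 5/32 / 1/2 = 5/16
P(Y=3 | obs) = 3/32 / 1/2 = 3/16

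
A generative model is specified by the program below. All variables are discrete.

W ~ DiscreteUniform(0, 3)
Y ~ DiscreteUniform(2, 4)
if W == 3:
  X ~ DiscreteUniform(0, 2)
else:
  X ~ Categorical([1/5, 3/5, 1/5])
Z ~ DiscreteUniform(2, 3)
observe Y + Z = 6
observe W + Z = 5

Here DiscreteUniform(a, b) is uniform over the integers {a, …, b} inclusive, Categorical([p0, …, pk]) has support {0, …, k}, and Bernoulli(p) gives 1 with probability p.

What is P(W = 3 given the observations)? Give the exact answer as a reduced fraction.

Enumerate traces; 6 have nonzero weight after conditioning:
  (W=2, Y=3, X=0, Z=3) weight 1/120
  (W=2, Y=3, X=1, Z=3) weight 1/40
  (W=2, Y=3, X=2, Z=3) weight 1/120
  (W=3, Y=4, X=0, Z=2) weight 1/72
  (W=3, Y=4, X=1, Z=2) weight 1/72
  (W=3, Y=4, X=2, Z=2) weight 1/72
Group by W:
  weight(W=2) = 1/24
  weight(W=3) = 1/24
Total weight = 1/24 + 1/24 = 1/12
P(W=2 | obs) = 1/24 / 1/12 = 1/2
P(W=3 | obs) = 1/24 / 1/12 = 1/2

P(W = 3 | obs) = 1/2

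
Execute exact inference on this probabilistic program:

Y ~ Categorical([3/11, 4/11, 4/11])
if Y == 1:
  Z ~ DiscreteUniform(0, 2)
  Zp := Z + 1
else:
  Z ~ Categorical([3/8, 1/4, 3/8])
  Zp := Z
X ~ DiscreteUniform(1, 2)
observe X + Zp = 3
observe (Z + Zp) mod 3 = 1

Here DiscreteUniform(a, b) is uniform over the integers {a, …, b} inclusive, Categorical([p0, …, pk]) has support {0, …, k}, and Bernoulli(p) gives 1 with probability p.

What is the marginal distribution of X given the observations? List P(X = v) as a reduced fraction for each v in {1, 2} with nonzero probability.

P(X=1) = 63/95, P(X=2) = 32/95

Enumerate traces; 3 have nonzero weight after conditioning:
  (Y=0, Z=2, X=1) weight 9/176
  (Y=1, Z=0, X=2) weight 2/33
  (Y=2, Z=2, X=1) weight 3/44
Group by X:
  weight(X=1) = 21/176
  weight(X=2) = 2/33
Total weight = 21/176 + 2/33 = 95/528
P(X=1 | obs) = 21/176 / 95/528 = 63/95
P(X=2 | obs) = 2/33 / 95/528 = 32/95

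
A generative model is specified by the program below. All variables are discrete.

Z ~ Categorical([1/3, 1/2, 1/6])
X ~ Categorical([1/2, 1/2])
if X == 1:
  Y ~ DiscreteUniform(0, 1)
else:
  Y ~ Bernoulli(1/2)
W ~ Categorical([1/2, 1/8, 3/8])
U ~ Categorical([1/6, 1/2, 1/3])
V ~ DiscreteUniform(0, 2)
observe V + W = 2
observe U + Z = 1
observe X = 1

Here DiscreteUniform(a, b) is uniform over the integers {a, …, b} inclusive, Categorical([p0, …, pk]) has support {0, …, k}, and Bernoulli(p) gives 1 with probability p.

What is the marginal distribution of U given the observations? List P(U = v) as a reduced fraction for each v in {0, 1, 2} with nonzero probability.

Enumerate traces; 12 have nonzero weight after conditioning:
  (Z=0, X=1, Y=0, W=0, U=1, V=2) weight 1/144
  (Z=0, X=1, Y=0, W=1, U=1, V=1) weight 1/576
  (Z=0, X=1, Y=0, W=2, U=1, V=0) weight 1/192
  (Z=0, X=1, Y=1, W=0, U=1, V=2) weight 1/144
  (Z=0, X=1, Y=1, W=1, U=1, V=1) weight 1/576
  (Z=0, X=1, Y=1, W=2, U=1, V=0) weight 1/192
  (Z=1, X=1, Y=0, W=0, U=0, V=2) weight 1/288
  (Z=1, X=1, Y=0, W=1, U=0, V=1) weight 1/1152
  … 4 more
Group by U:
  weight(U=0) = 1/72
  weight(U=1) = 1/36
Total weight = 1/72 + 1/36 = 1/24
P(U=0 | obs) = 1/72 / 1/24 = 1/3
P(U=1 | obs) = 1/36 / 1/24 = 2/3

P(U=0) = 1/3, P(U=1) = 2/3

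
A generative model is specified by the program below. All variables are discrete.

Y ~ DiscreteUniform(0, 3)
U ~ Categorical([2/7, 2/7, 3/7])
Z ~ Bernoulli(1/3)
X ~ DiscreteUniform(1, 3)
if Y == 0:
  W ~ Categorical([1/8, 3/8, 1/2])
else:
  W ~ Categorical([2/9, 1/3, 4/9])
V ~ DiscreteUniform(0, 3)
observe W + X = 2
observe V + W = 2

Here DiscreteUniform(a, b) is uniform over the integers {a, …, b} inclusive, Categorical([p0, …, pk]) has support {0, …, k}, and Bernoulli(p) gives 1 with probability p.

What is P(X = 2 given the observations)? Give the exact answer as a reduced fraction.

P(X = 2 | obs) = 19/52

Enumerate traces; 48 have nonzero weight after conditioning:
  (Y=0, U=0, Z=0, X=1, W=1, V=1) weight 1/672
  (Y=0, U=0, Z=0, X=2, W=0, V=2) weight 1/2016
  (Y=0, U=0, Z=1, X=1, W=1, V=1) weight 1/1344
  (Y=0, U=0, Z=1, X=2, W=0, V=2) weight 1/4032
  (Y=0, U=1, Z=0, X=1, W=1, V=1) weight 1/672
  (Y=0, U=1, Z=0, X=2, W=0, V=2) weight 1/2016
  (Y=0, U=1, Z=1, X=1, W=1, V=1) weight 1/1344
  (Y=0, U=1, Z=1, X=2, W=0, V=2) weight 1/4032
  … 40 more
Group by X:
  weight(X=1) = 11/384
  weight(X=2) = 19/1152
Total weight = 11/384 + 19/1152 = 13/288
P(X=1 | obs) = 11/384 / 13/288 = 33/52
P(X=2 | obs) = 19/1152 / 13/288 = 19/52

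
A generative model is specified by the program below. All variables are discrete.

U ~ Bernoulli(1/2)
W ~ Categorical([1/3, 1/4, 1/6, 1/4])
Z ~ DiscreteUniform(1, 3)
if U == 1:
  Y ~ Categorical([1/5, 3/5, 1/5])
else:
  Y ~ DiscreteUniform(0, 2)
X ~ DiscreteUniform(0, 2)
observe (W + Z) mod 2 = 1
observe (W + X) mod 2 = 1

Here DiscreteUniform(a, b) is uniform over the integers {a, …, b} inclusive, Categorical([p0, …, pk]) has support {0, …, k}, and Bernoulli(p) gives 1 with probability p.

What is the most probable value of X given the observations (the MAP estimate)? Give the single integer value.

argmax_v P(X = v | obs) = 1

Enumerate traces; 48 have nonzero weight after conditioning:
  (U=0, W=0, Z=1, Y=0, X=1) weight 1/162
  (U=0, W=0, Z=1, Y=1, X=1) weight 1/162
  (U=0, W=0, Z=1, Y=2, X=1) weight 1/162
  (U=0, W=0, Z=3, Y=0, X=1) weight 1/162
  (U=0, W=0, Z=3, Y=1, X=1) weight 1/162
  (U=0, W=0, Z=3, Y=2, X=1) weight 1/162
  (U=0, W=1, Z=2, Y=0, X=0) weight 1/216
  (U=0, W=1, Z=2, Y=0, X=2) weight 1/216
  … 40 more
Group by X:
  weight(X=0) = 1/18
  weight(X=1) = 1/9
  weight(X=2) = 1/18
Total weight = 1/18 + 1/9 + 1/18 = 2/9
P(X=0 | obs) = 1/18 / 2/9 = 1/4
P(X=1 | obs) = 1/9 / 2/9 = 1/2
P(X=2 | obs) = 1/18 / 2/9 = 1/4
argmax = 1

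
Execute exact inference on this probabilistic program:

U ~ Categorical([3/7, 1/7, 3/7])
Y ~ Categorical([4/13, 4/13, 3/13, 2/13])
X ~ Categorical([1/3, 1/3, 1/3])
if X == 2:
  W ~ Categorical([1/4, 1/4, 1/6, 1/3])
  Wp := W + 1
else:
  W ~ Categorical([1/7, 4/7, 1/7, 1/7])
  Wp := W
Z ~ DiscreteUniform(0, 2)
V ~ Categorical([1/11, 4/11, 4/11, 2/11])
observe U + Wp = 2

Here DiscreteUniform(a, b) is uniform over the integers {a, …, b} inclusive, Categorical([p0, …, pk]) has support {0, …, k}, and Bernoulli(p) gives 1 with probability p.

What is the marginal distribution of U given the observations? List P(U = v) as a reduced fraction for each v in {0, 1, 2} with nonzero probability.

Enumerate traces; 384 have nonzero weight after conditioning:
  (U=0, Y=0, X=0, W=2, Z=0, V=0) weight 4/21021
  (U=0, Y=0, X=0, W=2, Z=0, V=1) weight 16/21021
  (U=0, Y=0, X=0, W=2, Z=0, V=2) weight 16/21021
  (U=0, Y=0, X=0, W=2, Z=0, V=3) weight 8/21021
  (U=0, Y=0, X=0, W=2, Z=1, V=0) weight 4/21021
  (U=0, Y=0, X=0, W=2, Z=1, V=1) weight 16/21021
  (U=0, Y=0, X=0, W=2, Z=1, V=2) weight 16/21021
  (U=0, Y=0, X=0, W=2, Z=1, V=3) weight 8/21021
  (U=1, Y=0, X=0, W=1, Z=0, V=0) weight 16/63063
  (U=2, Y=0, X=0, W=0, Z=0, V=0) weight 4/21021
  … 374 more
Group by U:
  weight(U=0) = 15/196
  weight(U=1) = 13/196
  weight(U=2) = 2/49
Total weight = 15/196 + 13/196 + 2/49 = 9/49
P(U=0 | obs) = 15/196 / 9/49 = 5/12
P(U=1 | obs) = 13/196 / 9/49 = 13/36
P(U=2 | obs) = 2/49 / 9/49 = 2/9

P(U=0) = 5/12, P(U=1) = 13/36, P(U=2) = 2/9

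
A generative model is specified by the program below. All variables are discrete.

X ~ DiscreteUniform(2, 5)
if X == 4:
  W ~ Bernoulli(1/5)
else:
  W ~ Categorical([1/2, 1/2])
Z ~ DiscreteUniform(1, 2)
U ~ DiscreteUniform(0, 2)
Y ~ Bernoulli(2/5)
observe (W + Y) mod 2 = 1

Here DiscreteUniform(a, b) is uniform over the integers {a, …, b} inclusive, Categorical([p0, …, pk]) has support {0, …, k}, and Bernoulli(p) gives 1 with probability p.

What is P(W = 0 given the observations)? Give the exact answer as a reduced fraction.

P(W = 0 | obs) = 46/97

Enumerate traces; 48 have nonzero weight after conditioning:
  (X=2, W=0, Z=1, U=0, Y=1) weight 1/120
  (X=2, W=0, Z=1, U=1, Y=1) weight 1/120
  (X=2, W=0, Z=1, U=2, Y=1) weight 1/120
  (X=2, W=0, Z=2, U=0, Y=1) weight 1/120
  (X=2, W=0, Z=2, U=1, Y=1) weight 1/120
  (X=2, W=0, Z=2, U=2, Y=1) weight 1/120
  (X=2, W=1, Z=1, U=0, Y=0) weight 1/80
  (X=2, W=1, Z=1, U=1, Y=0) weight 1/80
  … 40 more
Group by W:
  weight(W=0) = 23/100
  weight(W=1) = 51/200
Total weight = 23/100 + 51/200 = 97/200
P(W=0 | obs) = 23/100 / 97/200 = 46/97
P(W=1 | obs) = 51/200 / 97/200 = 51/97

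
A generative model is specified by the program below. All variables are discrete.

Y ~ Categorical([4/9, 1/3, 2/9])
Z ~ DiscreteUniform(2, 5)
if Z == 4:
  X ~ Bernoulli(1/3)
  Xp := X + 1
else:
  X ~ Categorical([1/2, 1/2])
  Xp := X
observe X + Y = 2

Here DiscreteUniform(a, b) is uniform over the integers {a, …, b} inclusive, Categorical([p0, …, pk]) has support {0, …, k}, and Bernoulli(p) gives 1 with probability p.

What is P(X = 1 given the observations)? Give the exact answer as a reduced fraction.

P(X = 1 | obs) = 33/59

Enumerate traces; 8 have nonzero weight after conditioning:
  (Y=1, Z=2, X=1) weight 1/24
  (Y=1, Z=3, X=1) weight 1/24
  (Y=1, Z=4, X=1) weight 1/36
  (Y=1, Z=5, X=1) weight 1/24
  (Y=2, Z=2, X=0) weight 1/36
  (Y=2, Z=3, X=0) weight 1/36
  (Y=2, Z=4, X=0) weight 1/27
  (Y=2, Z=5, X=0) weight 1/36
Group by X:
  weight(X=0) = 13/108
  weight(X=1) = 11/72
Total weight = 13/108 + 11/72 = 59/216
P(X=0 | obs) = 13/108 / 59/216 = 26/59
P(X=1 | obs) = 11/72 / 59/216 = 33/59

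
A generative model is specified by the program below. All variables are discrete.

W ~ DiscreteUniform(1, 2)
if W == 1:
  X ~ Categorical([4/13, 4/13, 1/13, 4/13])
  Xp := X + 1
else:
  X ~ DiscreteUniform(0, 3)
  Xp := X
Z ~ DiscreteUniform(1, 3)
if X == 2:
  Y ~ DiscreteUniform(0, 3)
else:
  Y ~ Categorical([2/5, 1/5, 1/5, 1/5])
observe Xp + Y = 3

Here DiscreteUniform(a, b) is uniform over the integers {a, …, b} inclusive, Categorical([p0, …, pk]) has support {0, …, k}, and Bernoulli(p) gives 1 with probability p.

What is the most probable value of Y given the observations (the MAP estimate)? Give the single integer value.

Enumerate traces; 21 have nonzero weight after conditioning:
  (W=1, X=0, Z=1, Y=2) weight 2/195
  (W=1, X=0, Z=2, Y=2) weight 2/195
  (W=1, X=0, Z=3, Y=2) weight 2/195
  (W=1, X=1, Z=1, Y=1) weight 2/195
  (W=1, X=1, Z=2, Y=1) weight 2/195
  (W=1, X=1, Z=3, Y=1) weight 2/195
  (W=1, X=2, Z=1, Y=0) weight 1/312
  (W=1, X=2, Z=2, Y=0) weight 1/312
  (W=2, X=0, Z=1, Y=3) weight 1/120
  … 12 more
Group by Y:
  weight(Y=0) = 31/520
  weight(Y=1) = 129/2080
  weight(Y=2) = 29/520
  weight(Y=3) = 1/40
Total weight = 31/520 + 129/2080 + 29/520 + 1/40 = 421/2080
P(Y=0 | obs) = 31/520 / 421/2080 = 124/421
P(Y=1 | obs) = 129/2080 / 421/2080 = 129/421
P(Y=2 | obs) = 29/520 / 421/2080 = 116/421
P(Y=3 | obs) = 1/40 / 421/2080 = 52/421
argmax = 1

argmax_v P(Y = v | obs) = 1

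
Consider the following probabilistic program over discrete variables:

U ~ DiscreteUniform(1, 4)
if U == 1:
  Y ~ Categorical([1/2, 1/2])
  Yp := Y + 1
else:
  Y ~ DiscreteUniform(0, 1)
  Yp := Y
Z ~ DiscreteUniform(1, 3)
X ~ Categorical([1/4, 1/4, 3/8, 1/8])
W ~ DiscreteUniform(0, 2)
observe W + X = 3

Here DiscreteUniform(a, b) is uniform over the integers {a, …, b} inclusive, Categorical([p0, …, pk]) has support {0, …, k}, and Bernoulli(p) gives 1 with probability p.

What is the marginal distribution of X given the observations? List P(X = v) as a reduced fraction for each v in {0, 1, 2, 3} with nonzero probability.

P(X=1) = 1/3, P(X=2) = 1/2, P(X=3) = 1/6

Enumerate traces; 72 have nonzero weight after conditioning:
  (U=1, Y=0, Z=1, X=1, W=2) weight 1/288
  (U=1, Y=0, Z=1, X=2, W=1) weight 1/192
  (U=1, Y=0, Z=1, X=3, W=0) weight 1/576
  (U=1, Y=0, Z=2, X=1, W=2) weight 1/288
  (U=1, Y=0, Z=2, X=2, W=1) weight 1/192
  (U=1, Y=0, Z=2, X=3, W=0) weight 1/576
  (U=1, Y=0, Z=3, X=1, W=2) weight 1/288
  (U=1, Y=0, Z=3, X=2, W=1) weight 1/192
  … 64 more
Group by X:
  weight(X=1) = 1/12
  weight(X=2) = 1/8
  weight(X=3) = 1/24
Total weight = 1/12 + 1/8 + 1/24 = 1/4
P(X=1 | obs) = 1/12 / 1/4 = 1/3
P(X=2 | obs) = 1/8 / 1/4 = 1/2
P(X=3 | obs) = 1/24 / 1/4 = 1/6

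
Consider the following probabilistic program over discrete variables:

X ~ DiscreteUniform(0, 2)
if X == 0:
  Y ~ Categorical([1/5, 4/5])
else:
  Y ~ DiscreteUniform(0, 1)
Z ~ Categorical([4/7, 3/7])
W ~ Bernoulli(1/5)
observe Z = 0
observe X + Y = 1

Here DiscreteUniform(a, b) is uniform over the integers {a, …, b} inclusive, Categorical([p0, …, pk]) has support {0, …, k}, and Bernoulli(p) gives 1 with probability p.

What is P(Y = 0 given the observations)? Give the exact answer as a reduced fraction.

P(Y = 0 | obs) = 5/13

Enumerate traces; 4 have nonzero weight after conditioning:
  (X=0, Y=1, Z=0, W=0) weight 64/525
  (X=0, Y=1, Z=0, W=1) weight 16/525
  (X=1, Y=0, Z=0, W=0) weight 8/105
  (X=1, Y=0, Z=0, W=1) weight 2/105
Group by Y:
  weight(Y=0) = 2/21
  weight(Y=1) = 16/105
Total weight = 2/21 + 16/105 = 26/105
P(Y=0 | obs) = 2/21 / 26/105 = 5/13
P(Y=1 | obs) = 16/105 / 26/105 = 8/13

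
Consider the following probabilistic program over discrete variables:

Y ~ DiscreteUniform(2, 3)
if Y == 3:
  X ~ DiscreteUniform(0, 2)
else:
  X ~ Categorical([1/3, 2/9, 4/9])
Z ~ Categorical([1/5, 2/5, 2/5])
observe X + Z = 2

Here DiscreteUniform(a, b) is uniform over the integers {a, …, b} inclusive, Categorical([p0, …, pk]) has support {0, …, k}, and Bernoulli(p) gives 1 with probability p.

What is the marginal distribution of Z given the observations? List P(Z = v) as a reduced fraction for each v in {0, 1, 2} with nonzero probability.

P(Z=0) = 7/29, P(Z=1) = 10/29, P(Z=2) = 12/29

Enumerate traces; 6 have nonzero weight after conditioning:
  (Y=2, X=0, Z=2) weight 1/15
  (Y=2, X=1, Z=1) weight 2/45
  (Y=2, X=2, Z=0) weight 2/45
  (Y=3, X=0, Z=2) weight 1/15
  (Y=3, X=1, Z=1) weight 1/15
  (Y=3, X=2, Z=0) weight 1/30
Group by Z:
  weight(Z=0) = 7/90
  weight(Z=1) = 1/9
  weight(Z=2) = 2/15
Total weight = 7/90 + 1/9 + 2/15 = 29/90
P(Z=0 | obs) = 7/90 / 29/90 = 7/29
P(Z=1 | obs) = 1/9 / 29/90 = 10/29
P(Z=2 | obs) = 2/15 / 29/90 = 12/29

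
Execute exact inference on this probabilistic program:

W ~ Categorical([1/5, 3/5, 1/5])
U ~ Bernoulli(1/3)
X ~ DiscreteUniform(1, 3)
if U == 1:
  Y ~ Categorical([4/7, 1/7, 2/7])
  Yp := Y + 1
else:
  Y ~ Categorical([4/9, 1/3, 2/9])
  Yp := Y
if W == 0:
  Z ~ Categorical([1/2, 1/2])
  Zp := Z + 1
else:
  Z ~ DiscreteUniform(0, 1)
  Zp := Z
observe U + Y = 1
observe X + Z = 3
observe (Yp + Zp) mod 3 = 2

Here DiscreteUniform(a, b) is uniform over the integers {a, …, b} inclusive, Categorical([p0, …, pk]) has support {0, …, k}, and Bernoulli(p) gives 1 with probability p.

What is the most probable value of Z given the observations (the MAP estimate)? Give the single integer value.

argmax_v P(Z = v | obs) = 1

Enumerate traces; 6 have nonzero weight after conditioning:
  (W=0, U=0, X=3, Y=1, Z=0) weight 1/135
  (W=0, U=1, X=3, Y=0, Z=0) weight 2/315
  (W=1, U=0, X=2, Y=1, Z=1) weight 1/45
  (W=1, U=1, X=2, Y=0, Z=1) weight 2/105
  (W=2, U=0, X=2, Y=1, Z=1) weight 1/135
  (W=2, U=1, X=2, Y=0, Z=1) weight 2/315
Group by Z:
  weight(Z=0) = 13/945
  weight(Z=1) = 52/945
Total weight = 13/945 + 52/945 = 13/189
P(Z=0 | obs) = 13/945 / 13/189 = 1/5
P(Z=1 | obs) = 52/945 / 13/189 = 4/5
argmax = 1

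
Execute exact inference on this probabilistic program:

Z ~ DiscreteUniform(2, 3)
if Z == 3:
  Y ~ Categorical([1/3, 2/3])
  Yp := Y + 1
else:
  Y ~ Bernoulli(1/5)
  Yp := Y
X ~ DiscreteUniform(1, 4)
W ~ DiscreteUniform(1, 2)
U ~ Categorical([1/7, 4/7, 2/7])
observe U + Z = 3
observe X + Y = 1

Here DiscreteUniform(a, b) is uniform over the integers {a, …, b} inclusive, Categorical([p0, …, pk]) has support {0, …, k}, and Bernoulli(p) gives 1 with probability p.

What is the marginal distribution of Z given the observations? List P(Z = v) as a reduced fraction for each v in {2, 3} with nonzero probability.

Enumerate traces; 4 have nonzero weight after conditioning:
  (Z=2, Y=0, X=1, W=1, U=1) weight 1/35
  (Z=2, Y=0, X=1, W=2, U=1) weight 1/35
  (Z=3, Y=0, X=1, W=1, U=0) weight 1/336
  (Z=3, Y=0, X=1, W=2, U=0) weight 1/336
Group by Z:
  weight(Z=2) = 2/35
  weight(Z=3) = 1/168
Total weight = 2/35 + 1/168 = 53/840
P(Z=2 | obs) = 2/35 / 53/840 = 48/53
P(Z=3 | obs) = 1/168 / 53/840 = 5/53

P(Z=2) = 48/53, P(Z=3) = 5/53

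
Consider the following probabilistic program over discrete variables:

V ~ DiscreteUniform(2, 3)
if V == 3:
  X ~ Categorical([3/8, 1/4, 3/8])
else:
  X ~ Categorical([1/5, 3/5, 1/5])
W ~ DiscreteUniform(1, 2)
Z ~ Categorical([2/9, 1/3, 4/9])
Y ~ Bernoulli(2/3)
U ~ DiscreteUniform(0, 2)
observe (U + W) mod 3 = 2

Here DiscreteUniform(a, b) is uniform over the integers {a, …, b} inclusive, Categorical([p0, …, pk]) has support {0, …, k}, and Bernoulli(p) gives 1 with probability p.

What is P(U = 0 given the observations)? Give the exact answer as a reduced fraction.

P(U = 0 | obs) = 1/2

Enumerate traces; 72 have nonzero weight after conditioning:
  (V=2, X=0, W=1, Z=0, Y=0, U=1) weight 1/810
  (V=2, X=0, W=1, Z=0, Y=1, U=1) weight 1/405
  (V=2, X=0, W=1, Z=1, Y=0, U=1) weight 1/540
  (V=2, X=0, W=1, Z=1, Y=1, U=1) weight 1/270
  (V=2, X=0, W=1, Z=2, Y=0, U=1) weight 1/405
  (V=2, X=0, W=1, Z=2, Y=1, U=1) weight 2/405
  (V=2, X=0, W=2, Z=0, Y=0, U=0) weight 1/810
  (V=2, X=0, W=2, Z=0, Y=1, U=0) weight 1/405
  … 64 more
Group by U:
  weight(U=0) = 1/6
  weight(U=1) = 1/6
Total weight = 1/6 + 1/6 = 1/3
P(U=0 | obs) = 1/6 / 1/3 = 1/2
P(U=1 | obs) = 1/6 / 1/3 = 1/2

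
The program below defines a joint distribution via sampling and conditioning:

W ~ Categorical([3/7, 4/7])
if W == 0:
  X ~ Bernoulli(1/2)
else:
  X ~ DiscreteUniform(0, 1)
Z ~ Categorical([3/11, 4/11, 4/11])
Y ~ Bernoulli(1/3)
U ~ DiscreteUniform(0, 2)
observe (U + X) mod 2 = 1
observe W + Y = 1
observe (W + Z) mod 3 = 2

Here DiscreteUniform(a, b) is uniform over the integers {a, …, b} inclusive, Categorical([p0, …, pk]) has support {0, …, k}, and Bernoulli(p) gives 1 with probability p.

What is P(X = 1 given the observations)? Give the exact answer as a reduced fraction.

Enumerate traces; 6 have nonzero weight after conditioning:
  (W=0, X=0, Z=2, Y=1, U=1) weight 2/231
  (W=0, X=1, Z=2, Y=1, U=0) weight 2/231
  (W=0, X=1, Z=2, Y=1, U=2) weight 2/231
  (W=1, X=0, Z=1, Y=0, U=1) weight 16/693
  (W=1, X=1, Z=1, Y=0, U=0) weight 16/693
  (W=1, X=1, Z=1, Y=0, U=2) weight 16/693
Group by X:
  weight(X=0) = 2/63
  weight(X=1) = 4/63
Total weight = 2/63 + 4/63 = 2/21
P(X=0 | obs) = 2/63 / 2/21 = 1/3
P(X=1 | obs) = 4/63 / 2/21 = 2/3

P(X = 1 | obs) = 2/3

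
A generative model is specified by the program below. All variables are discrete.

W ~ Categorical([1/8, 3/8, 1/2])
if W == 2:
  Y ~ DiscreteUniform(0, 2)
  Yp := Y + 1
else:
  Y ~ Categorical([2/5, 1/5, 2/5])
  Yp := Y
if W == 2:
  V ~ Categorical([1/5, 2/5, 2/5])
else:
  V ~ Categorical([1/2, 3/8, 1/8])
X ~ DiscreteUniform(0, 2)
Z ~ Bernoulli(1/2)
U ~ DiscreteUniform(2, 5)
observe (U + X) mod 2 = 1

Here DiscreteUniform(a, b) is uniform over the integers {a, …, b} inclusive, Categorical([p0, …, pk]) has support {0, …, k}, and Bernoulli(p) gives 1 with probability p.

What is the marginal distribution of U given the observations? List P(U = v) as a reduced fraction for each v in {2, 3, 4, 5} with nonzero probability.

P(U=2) = 1/6, P(U=3) = 1/3, P(U=4) = 1/6, P(U=5) = 1/3

Enumerate traces; 324 have nonzero weight after conditioning:
  (W=0, Y=0, V=0, X=0, Z=0, U=3) weight 1/960
  (W=0, Y=0, V=0, X=0, Z=0, U=5) weight 1/960
  (W=0, Y=0, V=0, X=0, Z=1, U=3) weight 1/960
  (W=0, Y=0, V=0, X=0, Z=1, U=5) weight 1/960
  (W=0, Y=0, V=0, X=1, Z=0, U=2) weight 1/960
  (W=0, Y=0, V=0, X=1, Z=0, U=4) weight 1/960
  (W=0, Y=0, V=0, X=1, Z=1, U=2) weight 1/960
  (W=0, Y=0, V=0, X=1, Z=1, U=4) weight 1/960
  … 316 more
Group by U:
  weight(U=2) = 1/12
  weight(U=3) = 1/6
  weight(U=4) = 1/12
  weight(U=5) = 1/6
Total weight = 1/12 + 1/6 + 1/12 + 1/6 = 1/2
P(U=2 | obs) = 1/12 / 1/2 = 1/6
P(U=3 | obs) = 1/6 / 1/2 = 1/3
P(U=4 | obs) = 1/12 / 1/2 = 1/6
P(U=5 | obs) = 1/6 / 1/2 = 1/3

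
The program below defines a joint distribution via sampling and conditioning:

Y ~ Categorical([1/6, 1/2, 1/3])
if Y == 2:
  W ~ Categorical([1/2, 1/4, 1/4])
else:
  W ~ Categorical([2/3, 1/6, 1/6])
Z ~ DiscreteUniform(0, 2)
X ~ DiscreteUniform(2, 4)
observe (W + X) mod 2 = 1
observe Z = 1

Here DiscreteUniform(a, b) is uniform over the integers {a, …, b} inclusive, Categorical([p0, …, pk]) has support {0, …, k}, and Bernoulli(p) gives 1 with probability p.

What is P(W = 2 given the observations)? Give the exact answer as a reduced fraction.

P(W = 2 | obs) = 7/43

Enumerate traces; 12 have nonzero weight after conditioning:
  (Y=0, W=0, Z=1, X=3) weight 1/81
  (Y=0, W=1, Z=1, X=2) weight 1/324
  (Y=0, W=1, Z=1, X=4) weight 1/324
  (Y=0, W=2, Z=1, X=3) weight 1/324
  (Y=1, W=0, Z=1, X=3) weight 1/27
  (Y=1, W=1, Z=1, X=2) weight 1/108
  (Y=1, W=1, Z=1, X=4) weight 1/108
  (Y=1, W=2, Z=1, X=3) weight 1/108
  … 4 more
Group by W:
  weight(W=0) = 11/162
  weight(W=1) = 7/162
  weight(W=2) = 7/324
Total weight = 11/162 + 7/162 + 7/324 = 43/324
P(W=0 | obs) = 11/162 / 43/324 = 22/43
P(W=1 | obs) = 7/162 / 43/324 = 14/43
P(W=2 | obs) = 7/324 / 43/324 = 7/43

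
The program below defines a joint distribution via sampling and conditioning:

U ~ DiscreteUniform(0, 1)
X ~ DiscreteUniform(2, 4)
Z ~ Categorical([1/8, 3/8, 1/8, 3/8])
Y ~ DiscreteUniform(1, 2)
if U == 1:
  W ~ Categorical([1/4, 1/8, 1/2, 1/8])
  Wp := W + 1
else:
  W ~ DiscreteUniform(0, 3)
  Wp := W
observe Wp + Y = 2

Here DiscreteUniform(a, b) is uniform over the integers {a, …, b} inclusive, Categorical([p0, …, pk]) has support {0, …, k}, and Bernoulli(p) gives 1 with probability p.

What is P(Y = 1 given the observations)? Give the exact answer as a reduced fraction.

P(Y = 1 | obs) = 2/3

Enumerate traces; 36 have nonzero weight after conditioning:
  (U=0, X=2, Z=0, Y=1, W=1) weight 1/384
  (U=0, X=2, Z=0, Y=2, W=0) weight 1/384
  (U=0, X=2, Z=1, Y=1, W=1) weight 1/128
  (U=0, X=2, Z=1, Y=2, W=0) weight 1/128
  (U=0, X=2, Z=2, Y=1, W=1) weight 1/384
  (U=0, X=2, Z=2, Y=2, W=0) weight 1/384
  (U=0, X=2, Z=3, Y=1, W=1) weight 1/128
  (U=0, X=2, Z=3, Y=2, W=0) weight 1/128
  … 28 more
Group by Y:
  weight(Y=1) = 1/8
  weight(Y=2) = 1/16
Total weight = 1/8 + 1/16 = 3/16
P(Y=1 | obs) = 1/8 / 3/16 = 2/3
P(Y=2 | obs) = 1/16 / 3/16 = 1/3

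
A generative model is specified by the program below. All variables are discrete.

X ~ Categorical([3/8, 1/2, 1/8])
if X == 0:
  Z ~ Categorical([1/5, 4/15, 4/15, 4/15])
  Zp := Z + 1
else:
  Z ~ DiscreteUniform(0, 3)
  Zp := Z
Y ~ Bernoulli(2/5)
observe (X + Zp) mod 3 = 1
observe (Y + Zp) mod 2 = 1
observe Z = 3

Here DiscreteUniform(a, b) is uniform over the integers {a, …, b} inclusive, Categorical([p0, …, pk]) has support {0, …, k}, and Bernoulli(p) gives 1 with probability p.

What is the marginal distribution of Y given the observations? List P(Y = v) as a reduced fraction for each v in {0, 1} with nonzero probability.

P(Y=0) = 15/23, P(Y=1) = 8/23

Enumerate traces; 2 have nonzero weight after conditioning:
  (X=0, Z=3, Y=1) weight 1/25
  (X=1, Z=3, Y=0) weight 3/40
Group by Y:
  weight(Y=0) = 3/40
  weight(Y=1) = 1/25
Total weight = 3/40 + 1/25 = 23/200
P(Y=0 | obs) = 3/40 / 23/200 = 15/23
P(Y=1 | obs) = 1/25 / 23/200 = 8/23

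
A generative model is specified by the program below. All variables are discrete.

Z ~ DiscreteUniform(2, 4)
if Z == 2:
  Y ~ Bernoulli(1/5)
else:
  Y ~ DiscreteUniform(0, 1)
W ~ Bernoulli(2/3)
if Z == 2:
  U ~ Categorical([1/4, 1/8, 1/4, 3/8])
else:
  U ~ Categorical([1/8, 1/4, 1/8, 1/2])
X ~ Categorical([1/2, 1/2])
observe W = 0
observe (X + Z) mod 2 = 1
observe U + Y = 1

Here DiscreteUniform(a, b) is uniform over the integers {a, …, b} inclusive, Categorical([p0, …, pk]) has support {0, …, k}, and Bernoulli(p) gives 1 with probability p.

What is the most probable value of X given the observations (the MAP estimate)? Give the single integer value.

argmax_v P(X = v | obs) = 1

Enumerate traces; 6 have nonzero weight after conditioning:
  (Z=2, Y=0, W=0, U=1, X=1) weight 1/180
  (Z=2, Y=1, W=0, U=0, X=1) weight 1/360
  (Z=3, Y=0, W=0, U=1, X=0) weight 1/144
  (Z=3, Y=1, W=0, U=0, X=0) weight 1/288
  (Z=4, Y=0, W=0, U=1, X=1) weight 1/144
  (Z=4, Y=1, W=0, U=0, X=1) weight 1/288
Group by X:
  weight(X=0) = 1/96
  weight(X=1) = 3/160
Total weight = 1/96 + 3/160 = 7/240
P(X=0 | obs) = 1/96 / 7/240 = 5/14
P(X=1 | obs) = 3/160 / 7/240 = 9/14
argmax = 1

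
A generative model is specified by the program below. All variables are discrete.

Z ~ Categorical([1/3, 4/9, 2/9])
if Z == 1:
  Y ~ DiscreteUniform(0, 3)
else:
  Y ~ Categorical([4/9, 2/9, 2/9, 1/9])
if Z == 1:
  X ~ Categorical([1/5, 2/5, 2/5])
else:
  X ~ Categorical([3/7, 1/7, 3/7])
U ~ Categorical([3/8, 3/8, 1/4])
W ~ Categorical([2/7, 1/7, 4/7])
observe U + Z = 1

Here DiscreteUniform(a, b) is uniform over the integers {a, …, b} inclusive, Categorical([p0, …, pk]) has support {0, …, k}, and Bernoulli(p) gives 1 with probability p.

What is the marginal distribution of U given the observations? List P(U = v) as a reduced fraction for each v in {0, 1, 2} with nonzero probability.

P(U=0) = 4/7, P(U=1) = 3/7

Enumerate traces; 72 have nonzero weight after conditioning:
  (Z=0, Y=0, X=0, U=1, W=0) weight 1/147
  (Z=0, Y=0, X=0, U=1, W=1) weight 1/294
  (Z=0, Y=0, X=0, U=1, W=2) weight 2/147
  (Z=0, Y=0, X=1, U=1, W=0) weight 1/441
  (Z=0, Y=0, X=1, U=1, W=1) weight 1/882
  (Z=0, Y=0, X=1, U=1, W=2) weight 2/441
  (Z=0, Y=0, X=2, U=1, W=0) weight 1/147
  (Z=0, Y=0, X=2, U=1, W=1) weight 1/294
  (Z=1, Y=0, X=0, U=0, W=0) weight 1/420
  … 63 more
Group by U:
  weight(U=0) = 1/6
  weight(U=1) = 1/8
Total weight = 1/6 + 1/8 = 7/24
P(U=0 | obs) = 1/6 / 7/24 = 4/7
P(U=1 | obs) = 1/8 / 7/24 = 3/7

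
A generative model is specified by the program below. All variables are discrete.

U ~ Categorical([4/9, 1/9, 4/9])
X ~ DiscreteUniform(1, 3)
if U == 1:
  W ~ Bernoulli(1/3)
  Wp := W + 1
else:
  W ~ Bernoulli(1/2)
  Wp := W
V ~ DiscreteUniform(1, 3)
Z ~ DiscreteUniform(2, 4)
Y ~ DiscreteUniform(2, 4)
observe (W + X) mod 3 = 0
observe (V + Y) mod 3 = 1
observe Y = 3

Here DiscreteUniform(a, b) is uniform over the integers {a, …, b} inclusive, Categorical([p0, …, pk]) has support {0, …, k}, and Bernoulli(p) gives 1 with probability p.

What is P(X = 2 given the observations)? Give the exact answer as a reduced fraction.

Enumerate traces; 18 have nonzero weight after conditioning:
  (U=0, X=2, W=1, V=1, Z=2, Y=3) weight 2/729
  (U=0, X=2, W=1, V=1, Z=3, Y=3) weight 2/729
  (U=0, X=2, W=1, V=1, Z=4, Y=3) weight 2/729
  (U=0, X=3, W=0, V=1, Z=2, Y=3) weight 2/729
  (U=0, X=3, W=0, V=1, Z=3, Y=3) weight 2/729
  (U=0, X=3, W=0, V=1, Z=4, Y=3) weight 2/729
  (U=1, X=2, W=1, V=1, Z=2, Y=3) weight 1/2187
  (U=1, X=2, W=1, V=1, Z=3, Y=3) weight 1/2187
  … 10 more
Group by X:
  weight(X=2) = 13/729
  weight(X=3) = 14/729
Total weight = 13/729 + 14/729 = 1/27
P(X=2 | obs) = 13/729 / 1/27 = 13/27
P(X=3 | obs) = 14/729 / 1/27 = 14/27

P(X = 2 | obs) = 13/27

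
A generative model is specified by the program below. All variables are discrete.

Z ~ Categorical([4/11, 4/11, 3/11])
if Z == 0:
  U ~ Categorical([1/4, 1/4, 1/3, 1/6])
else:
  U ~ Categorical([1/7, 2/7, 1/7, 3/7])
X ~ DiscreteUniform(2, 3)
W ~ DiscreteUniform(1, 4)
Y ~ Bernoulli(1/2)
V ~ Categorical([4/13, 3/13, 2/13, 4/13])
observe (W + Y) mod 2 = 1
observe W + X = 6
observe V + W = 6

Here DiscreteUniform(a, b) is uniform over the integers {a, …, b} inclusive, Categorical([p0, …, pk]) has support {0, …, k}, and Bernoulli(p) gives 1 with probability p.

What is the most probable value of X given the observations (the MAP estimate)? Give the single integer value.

Enumerate traces; 24 have nonzero weight after conditioning:
  (Z=0, U=0, X=2, W=4, Y=1, V=2) weight 1/1144
  (Z=0, U=0, X=3, W=3, Y=0, V=3) weight 1/572
  (Z=0, U=1, X=2, W=4, Y=1, V=2) weight 1/1144
  (Z=0, U=1, X=3, W=3, Y=0, V=3) weight 1/572
  (Z=0, U=2, X=2, W=4, Y=1, V=2) weight 1/858
  (Z=0, U=2, X=3, W=3, Y=0, V=3) weight 1/429
  (Z=0, U=3, X=2, W=4, Y=1, V=2) weight 1/1716
  (Z=0, U=3, X=3, W=3, Y=0, V=3) weight 1/858
  … 16 more
Group by X:
  weight(X=2) = 1/104
  weight(X=3) = 1/52
Total weight = 1/104 + 1/52 = 3/104
P(X=2 | obs) = 1/104 / 3/104 = 1/3
P(X=3 | obs) = 1/52 / 3/104 = 2/3
argmax = 3

argmax_v P(X = v | obs) = 3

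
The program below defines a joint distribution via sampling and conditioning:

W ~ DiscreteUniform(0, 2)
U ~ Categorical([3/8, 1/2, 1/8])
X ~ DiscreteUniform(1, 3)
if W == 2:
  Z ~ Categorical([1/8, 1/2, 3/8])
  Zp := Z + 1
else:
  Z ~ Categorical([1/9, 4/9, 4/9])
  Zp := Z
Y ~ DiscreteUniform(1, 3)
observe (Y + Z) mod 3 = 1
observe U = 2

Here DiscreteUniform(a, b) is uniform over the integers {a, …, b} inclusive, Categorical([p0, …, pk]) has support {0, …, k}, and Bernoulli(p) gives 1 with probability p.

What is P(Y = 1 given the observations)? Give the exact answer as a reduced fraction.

P(Y = 1 | obs) = 25/216

Enumerate traces; 27 have nonzero weight after conditioning:
  (W=0, U=2, X=1, Z=0, Y=1) weight 1/1944
  (W=0, U=2, X=1, Z=1, Y=3) weight 1/486
  (W=0, U=2, X=1, Z=2, Y=2) weight 1/486
  (W=0, U=2, X=2, Z=0, Y=1) weight 1/1944
  (W=0, U=2, X=2, Z=1, Y=3) weight 1/486
  (W=0, U=2, X=2, Z=2, Y=2) weight 1/486
  (W=0, U=2, X=3, Z=0, Y=1) weight 1/1944
  (W=0, U=2, X=3, Z=1, Y=3) weight 1/486
  … 19 more
Group by Y:
  weight(Y=1) = 25/5184
  weight(Y=2) = 91/5184
  weight(Y=3) = 25/1296
Total weight = 25/5184 + 91/5184 + 25/1296 = 1/24
P(Y=1 | obs) = 25/5184 / 1/24 = 25/216
P(Y=2 | obs) = 91/5184 / 1/24 = 91/216
P(Y=3 | obs) = 25/1296 / 1/24 = 25/54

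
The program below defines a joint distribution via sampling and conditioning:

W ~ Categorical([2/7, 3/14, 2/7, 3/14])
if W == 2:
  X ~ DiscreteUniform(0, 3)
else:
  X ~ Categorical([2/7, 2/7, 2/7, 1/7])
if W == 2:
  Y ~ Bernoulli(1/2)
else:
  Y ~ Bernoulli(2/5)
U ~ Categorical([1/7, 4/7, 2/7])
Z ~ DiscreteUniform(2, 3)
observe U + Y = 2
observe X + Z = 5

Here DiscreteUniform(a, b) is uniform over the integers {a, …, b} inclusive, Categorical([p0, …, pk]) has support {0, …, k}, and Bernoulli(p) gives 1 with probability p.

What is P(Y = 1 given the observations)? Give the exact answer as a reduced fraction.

P(Y = 1 | obs) = 38/63

Enumerate traces; 16 have nonzero weight after conditioning:
  (W=0, X=2, Y=0, U=2, Z=3) weight 12/1715
  (W=0, X=2, Y=1, U=1, Z=3) weight 16/1715
  (W=0, X=3, Y=0, U=2, Z=2) weight 6/1715
  (W=0, X=3, Y=1, U=1, Z=2) weight 8/1715
  (W=1, X=2, Y=0, U=2, Z=3) weight 9/1715
  (W=1, X=2, Y=1, U=1, Z=3) weight 12/1715
  (W=1, X=3, Y=0, U=2, Z=2) weight 9/3430
  (W=1, X=3, Y=1, U=1, Z=2) weight 6/1715
  … 8 more
Group by Y:
  weight(Y=0) = 25/686
  weight(Y=1) = 19/343
Total weight = 25/686 + 19/343 = 9/98
P(Y=0 | obs) = 25/686 / 9/98 = 25/63
P(Y=1 | obs) = 19/343 / 9/98 = 38/63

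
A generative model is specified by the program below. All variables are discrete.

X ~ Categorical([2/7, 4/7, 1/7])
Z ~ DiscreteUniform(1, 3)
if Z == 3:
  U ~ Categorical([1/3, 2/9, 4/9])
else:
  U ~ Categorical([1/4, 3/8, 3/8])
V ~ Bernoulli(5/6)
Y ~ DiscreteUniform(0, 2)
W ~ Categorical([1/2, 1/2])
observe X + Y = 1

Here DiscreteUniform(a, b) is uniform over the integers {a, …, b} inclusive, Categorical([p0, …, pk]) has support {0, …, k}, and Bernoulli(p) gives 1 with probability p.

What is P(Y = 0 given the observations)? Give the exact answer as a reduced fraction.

P(Y = 0 | obs) = 2/3

Enumerate traces; 72 have nonzero weight after conditioning:
  (X=0, Z=1, U=0, V=0, Y=1, W=0) weight 1/1512
  (X=0, Z=1, U=0, V=0, Y=1, W=1) weight 1/1512
  (X=0, Z=1, U=0, V=1, Y=1, W=0) weight 5/1512
  (X=0, Z=1, U=0, V=1, Y=1, W=1) weight 5/1512
  (X=0, Z=1, U=1, V=0, Y=1, W=0) weight 1/1008
  (X=0, Z=1, U=1, V=0, Y=1, W=1) weight 1/1008
  (X=0, Z=1, U=1, V=1, Y=1, W=0) weight 5/1008
  (X=0, Z=1, U=1, V=1, Y=1, W=1) weight 5/1008
  (X=1, Z=1, U=0, V=0, Y=0, W=0) weight 1/756
  … 63 more
Group by Y:
  weight(Y=0) = 4/21
  weight(Y=1) = 2/21
Total weight = 4/21 + 2/21 = 2/7
P(Y=0 | obs) = 4/21 / 2/7 = 2/3
P(Y=1 | obs) = 2/21 / 2/7 = 1/3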